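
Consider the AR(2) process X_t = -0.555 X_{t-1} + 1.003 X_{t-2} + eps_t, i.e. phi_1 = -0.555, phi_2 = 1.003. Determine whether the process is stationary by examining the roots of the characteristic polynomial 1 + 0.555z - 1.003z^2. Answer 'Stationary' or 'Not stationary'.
\text{Not stationary}

The AR(p) characteristic polynomial is P(z) = 1 + 0.555z - 1.003z^2.
Stationarity requires all roots to lie outside the unit circle, i.e. |z| > 1 for every root.
Set 1 + (0.555) z + (-1.003) z^2 = 0, i.e. a z^2 + b z + c = 0 with a = -1.003, b = 0.555, c = 1.
Discriminant D = b^2 - 4ac = (0.555)^2 - 4*(-1.003)*1 = 0.308025 - (-4.012) = 4.320025.
D >= 0, so the roots are real: z = (-b +/- sqrt(D)) / (2a) = (-0.555 +/- 2.078467) / (-2.006).
  z_1 = (-0.555 + 2.078467) / (-2.006) = -0.7595,   |z_1| = 0.7595.
  z_2 = (-0.555 - 2.078467) / (-2.006) = 1.3128,   |z_2| = 1.3128.
Moduli of all roots: 0.7595, 1.3128.
All moduli strictly greater than 1? No.
Verdict: Not stationary.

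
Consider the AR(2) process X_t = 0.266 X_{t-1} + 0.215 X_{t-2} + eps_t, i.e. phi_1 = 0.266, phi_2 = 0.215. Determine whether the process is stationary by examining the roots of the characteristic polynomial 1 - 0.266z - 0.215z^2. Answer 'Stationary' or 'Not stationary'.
\text{Stationary}

The AR(p) characteristic polynomial is P(z) = 1 - 0.266z - 0.215z^2.
Stationarity requires all roots to lie outside the unit circle, i.e. |z| > 1 for every root.
Set 1 + (-0.266) z + (-0.215) z^2 = 0, i.e. a z^2 + b z + c = 0 with a = -0.215, b = -0.266, c = 1.
Discriminant D = b^2 - 4ac = (-0.266)^2 - 4*(-0.215)*1 = 0.070756 - (-0.86) = 0.930756.
D >= 0, so the roots are real: z = (-b +/- sqrt(D)) / (2a) = (0.266 +/- 0.964757) / (-0.43).
  z_1 = (0.266 + 0.964757) / (-0.43) = -2.8622,   |z_1| = 2.8622.
  z_2 = (0.266 - 0.964757) / (-0.43) = 1.625,   |z_2| = 1.625.
Moduli of all roots: 2.8622, 1.6250.
All moduli strictly greater than 1? Yes.
Verdict: Stationary.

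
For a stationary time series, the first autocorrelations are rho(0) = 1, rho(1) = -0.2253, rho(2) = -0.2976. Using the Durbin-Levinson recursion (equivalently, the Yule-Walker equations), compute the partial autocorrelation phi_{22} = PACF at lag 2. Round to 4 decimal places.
\phi_{22} = -0.3670

The PACF at lag k is phi_{kk}, the last component of the solution
to the Yule-Walker system G_k phi = r_k where
  (G_k)_{ij} = rho(|i - j|), (r_k)_i = rho(i), i,j = 1..k.
Equivalently, Durbin-Levinson gives phi_{kk} iteratively:
  phi_{11} = rho(1)
  phi_{kk} = [rho(k) - sum_{j=1..k-1} phi_{k-1,j} rho(k-j)]
            / [1 - sum_{j=1..k-1} phi_{k-1,j} rho(j)],
  phi_{k,j} = phi_{k-1,j} - phi_{kk} phi_{k-1,k-j},  j = 1..k-1.
Step k = 1:
  phi_11 = rho(1) = -0.2253.
Step k = 2:
  phi_22 = [rho(2) - phi_11 rho(1)] / [1 - phi_11 rho(1)] = [-0.2976 - (-0.2253)(-0.2253)] / [1 - (-0.2253)(-0.2253)]
         = -0.34836009 / 0.94923991 = -0.367.
Therefore phi_{22} = -0.3670.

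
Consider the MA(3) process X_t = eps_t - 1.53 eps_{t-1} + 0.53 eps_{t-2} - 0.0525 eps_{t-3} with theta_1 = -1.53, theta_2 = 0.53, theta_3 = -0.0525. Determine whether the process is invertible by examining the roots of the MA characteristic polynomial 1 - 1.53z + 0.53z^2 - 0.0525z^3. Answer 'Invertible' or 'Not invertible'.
\text{Not invertible}

The MA(q) characteristic polynomial is P(z) = 1 - 1.53z + 0.53z^2 - 0.0525z^3.
Invertibility requires all roots to lie outside the unit circle, i.e. |z| > 1 for every root.
Degree 3: look for a simple real root z0 first, then factor out (1 - z/z0) and solve the remaining quadratic.
Testing z0 = 4: P(4) = 1 + (-1.53)(4) + (0.53)(4)^2 + (-0.0525)(4)^3
  = 1 + (-6.12) + (8.48) + (-3.36) = 0.  So z_0 = 4 is a root, |z_0| = 4.
Divide out the factor (1 - 0.25 z) = (1 - z/z0) (since 1/z0 = 0.25):
  P(z) = (1 - 0.25 z)(1 + (-1.28) z + (0.21) z^2)
  [check: z-coef -1.28 - (0.25) = -1.53; z^2-coef 0.21 - (0.25)(-1.28) = 0.53; z^3-coef -(0.25)(0.21) = -0.0525.]
Remaining roots from the quadratic factor 1 + (-1.28) z + (0.21) z^2:
  Set 1 + (-1.28) z + (0.21) z^2 = 0, i.e. a z^2 + b z + c = 0 with a = 0.21, b = -1.28, c = 1.
  Discriminant D = b^2 - 4ac = (-1.28)^2 - 4*(0.21)*1 = 1.6384 - (0.84) = 0.7984.
  D >= 0, so the roots are real: z = (-b +/- sqrt(D)) / (2a) = (1.28 +/- 0.893532) / (0.42).
    z_1 = (1.28 + 0.893532) / (0.42) = 5.1751,   |z_1| = 5.1751.
    z_2 = (1.28 - 0.893532) / (0.42) = 0.9202,   |z_2| = 0.9202.
Moduli of all roots: 4.0000, 5.1751, 0.9202.
All moduli strictly greater than 1? No.
Verdict: Not invertible.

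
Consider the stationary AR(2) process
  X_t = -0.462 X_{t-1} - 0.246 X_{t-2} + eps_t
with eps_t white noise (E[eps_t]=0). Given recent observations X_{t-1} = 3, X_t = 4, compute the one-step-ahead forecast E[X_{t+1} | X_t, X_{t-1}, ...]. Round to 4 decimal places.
E[X_{t+1} \mid \mathcal F_t] = -2.5860

For an AR(p) model X_t = c + sum_i phi_i X_{t-i} + eps_t, the
one-step-ahead conditional mean is
  E[X_{t+1} | X_t, ...] = c + sum_i phi_i X_{t+1-i}.
Substitute known values:
  E[X_{t+1} | ...] = (-0.462) * (4) + (-0.246) * (3)
                   = -2.5860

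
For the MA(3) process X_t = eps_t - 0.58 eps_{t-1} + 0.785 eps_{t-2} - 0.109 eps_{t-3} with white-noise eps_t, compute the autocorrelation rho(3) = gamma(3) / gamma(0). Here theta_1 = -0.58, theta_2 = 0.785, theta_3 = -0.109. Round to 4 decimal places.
\rho(3) = -0.0555

For an MA(q) process with theta_0 = 1, the autocovariance is
  gamma(k) = sigma^2 * sum_{i=0..q-k} theta_i * theta_{i+k},
and rho(k) = gamma(k) / gamma(0). Sigma^2 cancels.
  numerator   = (1)*(-0.109) = -0.109.
  denominator = (1)^2 + (-0.58)^2 + (0.785)^2 + (-0.109)^2 = 1.964506.
  rho(3) = -0.109 / 1.964506 = -0.0555.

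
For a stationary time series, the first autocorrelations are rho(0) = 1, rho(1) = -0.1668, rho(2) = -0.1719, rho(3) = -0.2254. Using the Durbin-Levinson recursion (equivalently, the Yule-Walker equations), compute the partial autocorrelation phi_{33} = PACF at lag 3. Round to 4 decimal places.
\phi_{33} = -0.3160

The PACF at lag k is phi_{kk}, the last component of the solution
to the Yule-Walker system G_k phi = r_k where
  (G_k)_{ij} = rho(|i - j|), (r_k)_i = rho(i), i,j = 1..k.
Equivalently, Durbin-Levinson gives phi_{kk} iteratively:
  phi_{11} = rho(1)
  phi_{kk} = [rho(k) - sum_{j=1..k-1} phi_{k-1,j} rho(k-j)]
            / [1 - sum_{j=1..k-1} phi_{k-1,j} rho(j)],
  phi_{k,j} = phi_{k-1,j} - phi_{kk} phi_{k-1,k-j},  j = 1..k-1.
Step k = 1:
  phi_11 = rho(1) = -0.1668.
Step k = 2:
  phi_22 = [rho(2) - phi_11 rho(1)] / [1 - phi_11 rho(1)] = [-0.1719 - (-0.1668)(-0.1668)] / [1 - (-0.1668)(-0.1668)]
         = -0.19972224 / 0.97217776 = -0.205438.
  Update: phi_21 = phi_11 - phi_22 phi_11 = -0.1668 - (-0.205438)(-0.1668) = -0.201067.
Step k = 3:
  phi_33 = [rho(3) - phi_21 rho(2) - phi_22 rho(1)] / [1 - phi_21 rho(1) - phi_22 rho(2)]
    numerator   = -0.2254 - (-0.201067)(-0.1719) - (-0.205438)(-0.1668) = -0.29423048
    denominator = 1 - (-0.201067)(-0.1668) - (-0.205438)(-0.1719) = 0.93114723
  phi_33 = -0.29423048 / 0.93114723 = -0.316.
Therefore phi_{33} = -0.3160.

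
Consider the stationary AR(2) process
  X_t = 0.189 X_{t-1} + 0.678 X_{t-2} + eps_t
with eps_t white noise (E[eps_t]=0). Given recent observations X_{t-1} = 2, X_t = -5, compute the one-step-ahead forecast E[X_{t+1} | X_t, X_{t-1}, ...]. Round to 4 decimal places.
E[X_{t+1} \mid \mathcal F_t] = 0.4110

For an AR(p) model X_t = c + sum_i phi_i X_{t-i} + eps_t, the
one-step-ahead conditional mean is
  E[X_{t+1} | X_t, ...] = c + sum_i phi_i X_{t+1-i}.
Substitute known values:
  E[X_{t+1} | ...] = (0.189) * (-5) + (0.678) * (2)
                   = 0.4110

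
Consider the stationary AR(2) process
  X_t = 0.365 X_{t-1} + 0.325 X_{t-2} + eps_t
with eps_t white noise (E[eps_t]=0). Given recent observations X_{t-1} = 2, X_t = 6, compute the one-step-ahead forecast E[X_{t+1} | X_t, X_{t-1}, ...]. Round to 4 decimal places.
E[X_{t+1} \mid \mathcal F_t] = 2.8400

For an AR(p) model X_t = c + sum_i phi_i X_{t-i} + eps_t, the
one-step-ahead conditional mean is
  E[X_{t+1} | X_t, ...] = c + sum_i phi_i X_{t+1-i}.
Substitute known values:
  E[X_{t+1} | ...] = (0.365) * (6) + (0.325) * (2)
                   = 2.8400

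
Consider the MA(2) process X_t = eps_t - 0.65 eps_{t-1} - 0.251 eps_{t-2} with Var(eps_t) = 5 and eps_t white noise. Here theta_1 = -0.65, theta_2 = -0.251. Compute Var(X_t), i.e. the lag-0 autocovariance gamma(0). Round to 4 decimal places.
\gamma(0) = 7.4275

For an MA(q) process X_t = eps_t + sum_i theta_i eps_{t-i} with
Var(eps_t) = sigma^2, the variance is
  gamma(0) = sigma^2 * (1 + sum_i theta_i^2).
  sum_i theta_i^2 = (-0.65)^2 + (-0.251)^2 = 0.4225 + 0.063001 = 0.485501.
  gamma(0) = 5 * (1 + 0.485501) = 5 * 1.485501 = 7.427505, which rounds to 7.4275.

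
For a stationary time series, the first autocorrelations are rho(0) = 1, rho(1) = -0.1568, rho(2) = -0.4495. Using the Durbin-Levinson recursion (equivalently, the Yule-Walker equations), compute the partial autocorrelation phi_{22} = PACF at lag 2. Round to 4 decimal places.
\phi_{22} = -0.4860

The PACF at lag k is phi_{kk}, the last component of the solution
to the Yule-Walker system G_k phi = r_k where
  (G_k)_{ij} = rho(|i - j|), (r_k)_i = rho(i), i,j = 1..k.
Equivalently, Durbin-Levinson gives phi_{kk} iteratively:
  phi_{11} = rho(1)
  phi_{kk} = [rho(k) - sum_{j=1..k-1} phi_{k-1,j} rho(k-j)]
            / [1 - sum_{j=1..k-1} phi_{k-1,j} rho(j)],
  phi_{k,j} = phi_{k-1,j} - phi_{kk} phi_{k-1,k-j},  j = 1..k-1.
Step k = 1:
  phi_11 = rho(1) = -0.1568.
Step k = 2:
  phi_22 = [rho(2) - phi_11 rho(1)] / [1 - phi_11 rho(1)] = [-0.4495 - (-0.1568)(-0.1568)] / [1 - (-0.1568)(-0.1568)]
         = -0.47408624 / 0.97541376 = -0.486.
Therefore phi_{22} = -0.4860.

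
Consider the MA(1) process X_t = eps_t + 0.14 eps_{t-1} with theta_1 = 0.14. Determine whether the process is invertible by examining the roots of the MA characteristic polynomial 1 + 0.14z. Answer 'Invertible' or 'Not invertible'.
\text{Invertible}

The MA(q) characteristic polynomial is P(z) = 1 + 0.14z.
Invertibility requires all roots to lie outside the unit circle, i.e. |z| > 1 for every root.
This is linear in z: 1 + (0.14) z = 0  =>  z = -1/(0.14) = -7.142857,  |z| = 7.142857.
Moduli of all roots: 7.1429.
All moduli strictly greater than 1? Yes.
Verdict: Invertible.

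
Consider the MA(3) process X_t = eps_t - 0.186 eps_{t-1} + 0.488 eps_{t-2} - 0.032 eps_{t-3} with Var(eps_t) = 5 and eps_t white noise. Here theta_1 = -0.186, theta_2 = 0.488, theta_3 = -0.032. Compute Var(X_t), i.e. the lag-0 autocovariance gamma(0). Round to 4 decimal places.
\gamma(0) = 6.3688

For an MA(q) process X_t = eps_t + sum_i theta_i eps_{t-i} with
Var(eps_t) = sigma^2, the variance is
  gamma(0) = sigma^2 * (1 + sum_i theta_i^2).
  sum_i theta_i^2 = (-0.186)^2 + (0.488)^2 + (-0.032)^2 = 0.034596 + 0.238144 + 0.001024 = 0.273764.
  gamma(0) = 5 * (1 + 0.273764) = 5 * 1.273764 = 6.36882, which rounds to 6.3688.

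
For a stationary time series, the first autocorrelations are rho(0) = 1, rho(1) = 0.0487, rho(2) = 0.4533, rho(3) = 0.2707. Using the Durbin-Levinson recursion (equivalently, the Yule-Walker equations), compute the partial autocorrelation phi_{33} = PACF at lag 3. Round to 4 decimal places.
\phi_{33} = 0.2980

The PACF at lag k is phi_{kk}, the last component of the solution
to the Yule-Walker system G_k phi = r_k where
  (G_k)_{ij} = rho(|i - j|), (r_k)_i = rho(i), i,j = 1..k.
Equivalently, Durbin-Levinson gives phi_{kk} iteratively:
  phi_{11} = rho(1)
  phi_{kk} = [rho(k) - sum_{j=1..k-1} phi_{k-1,j} rho(k-j)]
            / [1 - sum_{j=1..k-1} phi_{k-1,j} rho(j)],
  phi_{k,j} = phi_{k-1,j} - phi_{kk} phi_{k-1,k-j},  j = 1..k-1.
Step k = 1:
  phi_11 = rho(1) = 0.0487.
Step k = 2:
  phi_22 = [rho(2) - phi_11 rho(1)] / [1 - phi_11 rho(1)] = [0.4533 - (0.0487)(0.0487)] / [1 - (0.0487)(0.0487)]
         = 0.45092831 / 0.99762831 = 0.452.
  Update: phi_21 = phi_11 - phi_22 phi_11 = 0.0487 - (0.452)(0.0487) = 0.026688.
Step k = 3:
  phi_33 = [rho(3) - phi_21 rho(2) - phi_22 rho(1)] / [1 - phi_21 rho(1) - phi_22 rho(2)]
    numerator   = 0.2707 - (0.026688)(0.4533) - (0.452)(0.0487) = 0.2365901
    denominator = 1 - (0.026688)(0.0487) - (0.452)(0.4533) = 0.79380857
  phi_33 = 0.2365901 / 0.79380857 = 0.298.
Therefore phi_{33} = 0.2980.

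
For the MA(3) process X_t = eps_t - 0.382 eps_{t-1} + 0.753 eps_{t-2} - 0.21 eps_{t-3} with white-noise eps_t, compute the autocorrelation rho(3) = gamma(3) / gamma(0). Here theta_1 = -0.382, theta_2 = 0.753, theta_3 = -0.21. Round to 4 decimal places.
\rho(3) = -0.1195

For an MA(q) process with theta_0 = 1, the autocovariance is
  gamma(k) = sigma^2 * sum_{i=0..q-k} theta_i * theta_{i+k},
and rho(k) = gamma(k) / gamma(0). Sigma^2 cancels.
  numerator   = (1)*(-0.21) = -0.21.
  denominator = (1)^2 + (-0.382)^2 + (0.753)^2 + (-0.21)^2 = 1.757033.
  rho(3) = -0.21 / 1.757033 = -0.1195.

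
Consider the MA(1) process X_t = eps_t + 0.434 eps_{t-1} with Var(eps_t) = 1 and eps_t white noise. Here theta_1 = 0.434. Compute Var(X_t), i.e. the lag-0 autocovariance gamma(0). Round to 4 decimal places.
\gamma(0) = 1.1884

For an MA(q) process X_t = eps_t + sum_i theta_i eps_{t-i} with
Var(eps_t) = sigma^2, the variance is
  gamma(0) = sigma^2 * (1 + sum_i theta_i^2).
  sum_i theta_i^2 = (0.434)^2 = 0.188356.
  gamma(0) = 1 * (1 + 0.188356) = 1 * 1.188356 = 1.188356, which rounds to 1.1884.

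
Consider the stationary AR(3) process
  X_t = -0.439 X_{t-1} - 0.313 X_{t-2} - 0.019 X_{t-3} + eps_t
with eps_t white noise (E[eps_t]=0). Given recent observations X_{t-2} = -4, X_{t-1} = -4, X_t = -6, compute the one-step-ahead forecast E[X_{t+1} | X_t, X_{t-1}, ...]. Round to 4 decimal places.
E[X_{t+1} \mid \mathcal F_t] = 3.9620

For an AR(p) model X_t = c + sum_i phi_i X_{t-i} + eps_t, the
one-step-ahead conditional mean is
  E[X_{t+1} | X_t, ...] = c + sum_i phi_i X_{t+1-i}.
Substitute known values:
  E[X_{t+1} | ...] = (-0.439) * (-6) + (-0.313) * (-4) + (-0.019) * (-4)
                   = 3.9620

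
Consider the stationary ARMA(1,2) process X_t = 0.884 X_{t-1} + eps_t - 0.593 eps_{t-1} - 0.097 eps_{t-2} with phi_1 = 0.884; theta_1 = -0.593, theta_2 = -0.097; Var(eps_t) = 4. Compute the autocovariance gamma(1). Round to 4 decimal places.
\gamma(1) = 1.7660

Multiply the model equation by X_{t-k} and take expectations. With theta_0 = psi_0 = 1 and psi_j the MA(infinity) weights, this gives
  gamma(k) - sum_i phi_i gamma(k-i) = c_k,
  c_k = sigma^2 * sum_{j=k..q} theta_j psi_{j-k}   (c_k = 0 for k > q),
using gamma(-m) = gamma(m).
psi-weights needed (psi_j = theta_j + sum_i phi_i psi_{j-i}):
  psi_1 = theta_1 + phi_1 = -0.593 + (0.884) = 0.291
  psi_2 = theta_2 + phi_1 psi_1 = -0.097 + (0.884)(0.291) = 0.160244
Right-hand sides:
  c_0 = sigma^2 (1 + theta_1 psi_1 + theta_2 psi_2) = 4 * (1 + (-0.593)(0.291) + (-0.097)(0.160244)) = 4 * 0.811893 = 3.247573
  c_1 = sigma^2 (theta_1 + theta_2 psi_1) = 4 * (-0.593 + (-0.097)(0.291)) = -2.484908
  c_2 = sigma^2 theta_2 = 4 * (-0.097) = -0.388
Equations for k = 0 and k = 1 (AR order 1):
  gamma(0) = phi_1 gamma(1) + c_0
  gamma(1) = phi_1 gamma(0) + c_1
Substituting the second into the first: gamma(0) (1 - phi_1^2) = c_0 + phi_1 c_1, so
  gamma(0) = (c_0 + phi_1 c_1) / (1 - phi_1^2) = (3.247573 + (0.884)(-2.484908)) / (1 - (0.884)^2) = 1.050915 / 0.218544 = 4.80871.
  gamma(1) = phi_1 gamma(0) + c_1 = (0.884)(4.80871) + (-2.484908) = 1.765991.
Therefore gamma(1) = 1.7660 (to 4 decimal places).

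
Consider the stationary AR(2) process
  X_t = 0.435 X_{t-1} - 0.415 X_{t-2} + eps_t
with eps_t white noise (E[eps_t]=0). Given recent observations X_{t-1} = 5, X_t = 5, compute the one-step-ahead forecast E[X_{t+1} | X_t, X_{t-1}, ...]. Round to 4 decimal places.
E[X_{t+1} \mid \mathcal F_t] = 0.1000

For an AR(p) model X_t = c + sum_i phi_i X_{t-i} + eps_t, the
one-step-ahead conditional mean is
  E[X_{t+1} | X_t, ...] = c + sum_i phi_i X_{t+1-i}.
Substitute known values:
  E[X_{t+1} | ...] = (0.435) * (5) + (-0.415) * (5)
                   = 0.1000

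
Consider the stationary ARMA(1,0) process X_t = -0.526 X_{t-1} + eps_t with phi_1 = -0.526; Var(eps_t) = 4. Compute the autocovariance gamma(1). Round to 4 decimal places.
\gamma(1) = -2.9088

Multiply the model equation by X_{t-k} and take expectations. With theta_0 = psi_0 = 1 and psi_j the MA(infinity) weights, this gives
  gamma(k) - sum_i phi_i gamma(k-i) = c_k,
  c_k = sigma^2 * sum_{j=k..q} theta_j psi_{j-k}   (c_k = 0 for k > q),
using gamma(-m) = gamma(m).
Pure AR (q = 0): c_0 = sigma^2 = 4, c_k = 0 for k >= 1.
Equations for k = 0 and k = 1 (AR order 1):
  gamma(0) = phi_1 gamma(1) + c_0
  gamma(1) = phi_1 gamma(0) + c_1
Substituting the second into the first: gamma(0) (1 - phi_1^2) = c_0 + phi_1 c_1, so
  gamma(0) = c_0 / (1 - phi_1^2) = 4 / (1 - (-0.526)^2) = 4 / 0.723324 = 5.530025.
  gamma(1) = phi_1 gamma(0) = (-0.526)(5.530025) = -2.908793.
Therefore gamma(1) = -2.9088 (to 4 decimal places).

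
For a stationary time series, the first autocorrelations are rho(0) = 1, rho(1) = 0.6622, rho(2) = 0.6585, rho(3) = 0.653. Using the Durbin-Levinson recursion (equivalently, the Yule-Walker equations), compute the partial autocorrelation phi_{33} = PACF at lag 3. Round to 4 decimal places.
\phi_{33} = 0.2700

The PACF at lag k is phi_{kk}, the last component of the solution
to the Yule-Walker system G_k phi = r_k where
  (G_k)_{ij} = rho(|i - j|), (r_k)_i = rho(i), i,j = 1..k.
Equivalently, Durbin-Levinson gives phi_{kk} iteratively:
  phi_{11} = rho(1)
  phi_{kk} = [rho(k) - sum_{j=1..k-1} phi_{k-1,j} rho(k-j)]
            / [1 - sum_{j=1..k-1} phi_{k-1,j} rho(j)],
  phi_{k,j} = phi_{k-1,j} - phi_{kk} phi_{k-1,k-j},  j = 1..k-1.
Step k = 1:
  phi_11 = rho(1) = 0.6622.
Step k = 2:
  phi_22 = [rho(2) - phi_11 rho(1)] / [1 - phi_11 rho(1)] = [0.6585 - (0.6622)(0.6622)] / [1 - (0.6622)(0.6622)]
         = 0.21999116 / 0.56149116 = 0.391798.
  Update: phi_21 = phi_11 - phi_22 phi_11 = 0.6622 - (0.391798)(0.6622) = 0.402751.
Step k = 3:
  phi_33 = [rho(3) - phi_21 rho(2) - phi_22 rho(1)] / [1 - phi_21 rho(1) - phi_22 rho(2)]
    numerator   = 0.653 - (0.402751)(0.6585) - (0.391798)(0.6622) = 0.12833957
    denominator = 1 - (0.402751)(0.6622) - (0.391798)(0.6585) = 0.47529905
  phi_33 = 0.12833957 / 0.47529905 = 0.27.
Therefore phi_{33} = 0.2700.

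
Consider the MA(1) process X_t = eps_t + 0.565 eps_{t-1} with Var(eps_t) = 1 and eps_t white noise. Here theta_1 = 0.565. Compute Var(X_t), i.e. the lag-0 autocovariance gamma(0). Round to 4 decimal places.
\gamma(0) = 1.3192

For an MA(q) process X_t = eps_t + sum_i theta_i eps_{t-i} with
Var(eps_t) = sigma^2, the variance is
  gamma(0) = sigma^2 * (1 + sum_i theta_i^2).
  sum_i theta_i^2 = (0.565)^2 = 0.319225.
  gamma(0) = 1 * (1 + 0.319225) = 1 * 1.319225 = 1.319225, which rounds to 1.3192.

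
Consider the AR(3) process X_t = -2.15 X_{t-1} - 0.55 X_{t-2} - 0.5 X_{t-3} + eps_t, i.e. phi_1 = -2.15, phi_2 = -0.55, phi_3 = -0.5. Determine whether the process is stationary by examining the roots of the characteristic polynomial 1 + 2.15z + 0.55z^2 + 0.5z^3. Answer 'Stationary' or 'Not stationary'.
\text{Not stationary}

The AR(p) characteristic polynomial is P(z) = 1 + 2.15z + 0.55z^2 + 0.5z^3.
Stationarity requires all roots to lie outside the unit circle, i.e. |z| > 1 for every root.
Degree 3: look for a simple real root z0 first, then factor out (1 - z/z0) and solve the remaining quadratic.
Testing z0 = -0.5: P(-0.5) = 1 + (2.15)(-0.5) + (0.55)(-0.5)^2 + (0.5)(-0.5)^3
  = 1 + (-1.075) + (0.1375) + (-0.0625) = 0.  So z_0 = -0.5 is a root, |z_0| = 0.5.
Divide out the factor (1 + 2 z) = (1 - z/z0) (since 1/z0 = -2):
  P(z) = (1 + 2 z)(1 + (0.15) z + (0.25) z^2)
  [check: z-coef 0.15 - (-2) = 2.15; z^2-coef 0.25 - (-2)(0.15) = 0.55; z^3-coef -(-2)(0.25) = 0.5.]
Remaining roots from the quadratic factor 1 + (0.15) z + (0.25) z^2:
  Set 1 + (0.15) z + (0.25) z^2 = 0, i.e. a z^2 + b z + c = 0 with a = 0.25, b = 0.15, c = 1.
  Discriminant D = b^2 - 4ac = (0.15)^2 - 4*(0.25)*1 = 0.0225 - (1) = -0.9775.
  D < 0, so the roots are the complex-conjugate pair z = (-b +/- i sqrt(-D)) / (2a) = -0.3 +/- 1.9774i.
  For a conjugate pair |z|^2 = z * conj(z) = (product of roots) = c/a = 1/(0.25) = 4, so |z| = sqrt(4) = 2 for both roots.
Moduli of all roots: 0.5000, 2.0000, 2.0000.
All moduli strictly greater than 1? No.
Verdict: Not stationary.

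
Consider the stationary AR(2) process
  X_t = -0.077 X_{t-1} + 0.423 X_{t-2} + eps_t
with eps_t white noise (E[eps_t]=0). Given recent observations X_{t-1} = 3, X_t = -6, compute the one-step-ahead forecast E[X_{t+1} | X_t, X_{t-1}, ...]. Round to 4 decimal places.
E[X_{t+1} \mid \mathcal F_t] = 1.7310

For an AR(p) model X_t = c + sum_i phi_i X_{t-i} + eps_t, the
one-step-ahead conditional mean is
  E[X_{t+1} | X_t, ...] = c + sum_i phi_i X_{t+1-i}.
Substitute known values:
  E[X_{t+1} | ...] = (-0.077) * (-6) + (0.423) * (3)
                   = 1.7310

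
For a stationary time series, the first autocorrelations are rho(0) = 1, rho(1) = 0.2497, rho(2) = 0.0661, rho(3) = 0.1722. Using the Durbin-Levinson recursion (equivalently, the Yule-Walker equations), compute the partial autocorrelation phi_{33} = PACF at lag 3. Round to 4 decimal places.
\phi_{33} = 0.1651

The PACF at lag k is phi_{kk}, the last component of the solution
to the Yule-Walker system G_k phi = r_k where
  (G_k)_{ij} = rho(|i - j|), (r_k)_i = rho(i), i,j = 1..k.
Equivalently, Durbin-Levinson gives phi_{kk} iteratively:
  phi_{11} = rho(1)
  phi_{kk} = [rho(k) - sum_{j=1..k-1} phi_{k-1,j} rho(k-j)]
            / [1 - sum_{j=1..k-1} phi_{k-1,j} rho(j)],
  phi_{k,j} = phi_{k-1,j} - phi_{kk} phi_{k-1,k-j},  j = 1..k-1.
Step k = 1:
  phi_11 = rho(1) = 0.2497.
Step k = 2:
  phi_22 = [rho(2) - phi_11 rho(1)] / [1 - phi_11 rho(1)] = [0.0661 - (0.2497)(0.2497)] / [1 - (0.2497)(0.2497)]
         = 0.00374991 / 0.93764991 = 0.003999.
  Update: phi_21 = phi_11 - phi_22 phi_11 = 0.2497 - (0.003999)(0.2497) = 0.248701.
Step k = 3:
  phi_33 = [rho(3) - phi_21 rho(2) - phi_22 rho(1)] / [1 - phi_21 rho(1) - phi_22 rho(2)]
    numerator   = 0.1722 - (0.248701)(0.0661) - (0.003999)(0.2497) = 0.15476222
    denominator = 1 - (0.248701)(0.2497) - (0.003999)(0.0661) = 0.93763491
  phi_33 = 0.15476222 / 0.93763491 = 0.1651.
Therefore phi_{33} = 0.1651.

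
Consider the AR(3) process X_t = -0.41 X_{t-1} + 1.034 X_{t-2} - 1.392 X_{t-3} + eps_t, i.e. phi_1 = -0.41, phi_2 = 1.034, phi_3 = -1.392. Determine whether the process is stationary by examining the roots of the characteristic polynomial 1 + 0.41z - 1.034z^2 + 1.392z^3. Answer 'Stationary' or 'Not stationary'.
\text{Not stationary}

The AR(p) characteristic polynomial is P(z) = 1 + 0.41z - 1.034z^2 + 1.392z^3.
Stationarity requires all roots to lie outside the unit circle, i.e. |z| > 1 for every root.
Degree 3: look for a simple real root z0 first, then factor out (1 - z/z0) and solve the remaining quadratic.
Testing z0 = -0.625: P(-0.625) = 1 + (0.41)(-0.625) + (-1.034)(-0.625)^2 + (1.392)(-0.625)^3
  = 1 + (-0.25625) + (-0.403906) + (-0.339844) = 0.  So z_0 = -0.625 is a root, |z_0| = 0.625.
Divide out the factor (1 + 1.6 z) = (1 - z/z0) (since 1/z0 = -1.6):
  P(z) = (1 + 1.6 z)(1 + (-1.19) z + (0.87) z^2)
  [check: z-coef -1.19 - (-1.6) = 0.41; z^2-coef 0.87 - (-1.6)(-1.19) = -1.034; z^3-coef -(-1.6)(0.87) = 1.392.]
Remaining roots from the quadratic factor 1 + (-1.19) z + (0.87) z^2:
  Set 1 + (-1.19) z + (0.87) z^2 = 0, i.e. a z^2 + b z + c = 0 with a = 0.87, b = -1.19, c = 1.
  Discriminant D = b^2 - 4ac = (-1.19)^2 - 4*(0.87)*1 = 1.4161 - (3.48) = -2.0639.
  D < 0, so the roots are the complex-conjugate pair z = (-b +/- i sqrt(-D)) / (2a) = 0.6839 +/- 0.8256i.
  For a conjugate pair |z|^2 = z * conj(z) = (product of roots) = c/a = 1/(0.87) = 1.149425, so |z| = sqrt(1.149425) = 1.0721 for both roots.
Moduli of all roots: 0.6250, 1.0721, 1.0721.
All moduli strictly greater than 1? No.
Verdict: Not stationary.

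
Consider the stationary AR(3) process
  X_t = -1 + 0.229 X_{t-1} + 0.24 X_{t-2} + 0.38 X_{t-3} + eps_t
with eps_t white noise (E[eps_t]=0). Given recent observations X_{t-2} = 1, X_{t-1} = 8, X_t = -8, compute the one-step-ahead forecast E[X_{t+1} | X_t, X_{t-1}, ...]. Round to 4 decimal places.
E[X_{t+1} \mid \mathcal F_t] = -0.5320

For an AR(p) model X_t = c + sum_i phi_i X_{t-i} + eps_t, the
one-step-ahead conditional mean is
  E[X_{t+1} | X_t, ...] = c + sum_i phi_i X_{t+1-i}.
Substitute known values:
  E[X_{t+1} | ...] = -1 + (0.229) * (-8) + (0.24) * (8) + (0.38) * (1)
                   = -0.5320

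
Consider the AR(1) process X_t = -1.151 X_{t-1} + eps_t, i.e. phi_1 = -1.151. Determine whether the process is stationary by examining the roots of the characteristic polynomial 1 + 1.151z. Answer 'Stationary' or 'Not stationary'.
\text{Not stationary}

The AR(p) characteristic polynomial is P(z) = 1 + 1.151z.
Stationarity requires all roots to lie outside the unit circle, i.e. |z| > 1 for every root.
This is linear in z: 1 + (1.151) z = 0  =>  z = -1/(1.151) = -0.86881,  |z| = 0.86881.
Moduli of all roots: 0.8688.
All moduli strictly greater than 1? No.
Verdict: Not stationary.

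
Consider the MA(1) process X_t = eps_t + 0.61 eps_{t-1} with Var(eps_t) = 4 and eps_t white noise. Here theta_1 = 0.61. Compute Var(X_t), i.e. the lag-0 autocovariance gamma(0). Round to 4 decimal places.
\gamma(0) = 5.4884

For an MA(q) process X_t = eps_t + sum_i theta_i eps_{t-i} with
Var(eps_t) = sigma^2, the variance is
  gamma(0) = sigma^2 * (1 + sum_i theta_i^2).
  sum_i theta_i^2 = (0.61)^2 = 0.3721.
  gamma(0) = 4 * (1 + 0.3721) = 4 * 1.3721 = 5.4884.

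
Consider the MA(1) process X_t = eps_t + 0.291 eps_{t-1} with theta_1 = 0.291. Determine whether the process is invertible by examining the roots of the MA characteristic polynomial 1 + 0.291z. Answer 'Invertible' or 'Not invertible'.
\text{Invertible}

The MA(q) characteristic polynomial is P(z) = 1 + 0.291z.
Invertibility requires all roots to lie outside the unit circle, i.e. |z| > 1 for every root.
This is linear in z: 1 + (0.291) z = 0  =>  z = -1/(0.291) = -3.436426,  |z| = 3.436426.
Moduli of all roots: 3.4364.
All moduli strictly greater than 1? Yes.
Verdict: Invertible.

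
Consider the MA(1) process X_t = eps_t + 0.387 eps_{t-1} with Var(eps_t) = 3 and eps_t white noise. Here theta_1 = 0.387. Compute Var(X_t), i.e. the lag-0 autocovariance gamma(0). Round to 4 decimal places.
\gamma(0) = 3.4493

For an MA(q) process X_t = eps_t + sum_i theta_i eps_{t-i} with
Var(eps_t) = sigma^2, the variance is
  gamma(0) = sigma^2 * (1 + sum_i theta_i^2).
  sum_i theta_i^2 = (0.387)^2 = 0.149769.
  gamma(0) = 3 * (1 + 0.149769) = 3 * 1.149769 = 3.449307, which rounds to 3.4493.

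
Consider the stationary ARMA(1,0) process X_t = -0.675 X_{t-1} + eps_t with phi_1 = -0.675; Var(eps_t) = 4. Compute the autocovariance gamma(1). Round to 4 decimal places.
\gamma(1) = -4.9598

Multiply the model equation by X_{t-k} and take expectations. With theta_0 = psi_0 = 1 and psi_j the MA(infinity) weights, this gives
  gamma(k) - sum_i phi_i gamma(k-i) = c_k,
  c_k = sigma^2 * sum_{j=k..q} theta_j psi_{j-k}   (c_k = 0 for k > q),
using gamma(-m) = gamma(m).
Pure AR (q = 0): c_0 = sigma^2 = 4, c_k = 0 for k >= 1.
Equations for k = 0 and k = 1 (AR order 1):
  gamma(0) = phi_1 gamma(1) + c_0
  gamma(1) = phi_1 gamma(0) + c_1
Substituting the second into the first: gamma(0) (1 - phi_1^2) = c_0 + phi_1 c_1, so
  gamma(0) = c_0 / (1 - phi_1^2) = 4 / (1 - (-0.675)^2) = 4 / 0.544375 = 7.347876.
  gamma(1) = phi_1 gamma(0) = (-0.675)(7.347876) = -4.959816.
Therefore gamma(1) = -4.9598 (to 4 decimal places).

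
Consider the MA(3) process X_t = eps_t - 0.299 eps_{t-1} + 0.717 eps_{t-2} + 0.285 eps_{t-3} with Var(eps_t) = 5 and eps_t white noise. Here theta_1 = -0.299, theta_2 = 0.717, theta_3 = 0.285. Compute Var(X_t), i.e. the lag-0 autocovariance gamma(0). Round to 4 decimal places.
\gamma(0) = 8.4236

For an MA(q) process X_t = eps_t + sum_i theta_i eps_{t-i} with
Var(eps_t) = sigma^2, the variance is
  gamma(0) = sigma^2 * (1 + sum_i theta_i^2).
  sum_i theta_i^2 = (-0.299)^2 + (0.717)^2 + (0.285)^2 = 0.089401 + 0.514089 + 0.081225 = 0.684715.
  gamma(0) = 5 * (1 + 0.684715) = 5 * 1.684715 = 8.423575, which rounds to 8.4236.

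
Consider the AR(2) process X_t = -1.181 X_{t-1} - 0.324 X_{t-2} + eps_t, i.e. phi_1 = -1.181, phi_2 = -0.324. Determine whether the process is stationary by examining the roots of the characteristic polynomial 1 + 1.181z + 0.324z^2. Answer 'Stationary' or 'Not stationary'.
\text{Stationary}

The AR(p) characteristic polynomial is P(z) = 1 + 1.181z + 0.324z^2.
Stationarity requires all roots to lie outside the unit circle, i.e. |z| > 1 for every root.
Set 1 + (1.181) z + (0.324) z^2 = 0, i.e. a z^2 + b z + c = 0 with a = 0.324, b = 1.181, c = 1.
Discriminant D = b^2 - 4ac = (1.181)^2 - 4*(0.324)*1 = 1.394761 - (1.296) = 0.098761.
D >= 0, so the roots are real: z = (-b +/- sqrt(D)) / (2a) = (-1.181 +/- 0.314263) / (0.648).
  z_1 = (-1.181 + 0.314263) / (0.648) = -1.3376,   |z_1| = 1.3376.
  z_2 = (-1.181 - 0.314263) / (0.648) = -2.3075,   |z_2| = 2.3075.
Moduli of all roots: 1.3376, 2.3075.
All moduli strictly greater than 1? Yes.
Verdict: Stationary.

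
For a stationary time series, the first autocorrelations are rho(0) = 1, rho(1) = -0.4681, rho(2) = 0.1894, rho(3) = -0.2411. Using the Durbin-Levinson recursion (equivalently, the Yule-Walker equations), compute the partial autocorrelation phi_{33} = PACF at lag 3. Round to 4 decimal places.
\phi_{33} = -0.2140

The PACF at lag k is phi_{kk}, the last component of the solution
to the Yule-Walker system G_k phi = r_k where
  (G_k)_{ij} = rho(|i - j|), (r_k)_i = rho(i), i,j = 1..k.
Equivalently, Durbin-Levinson gives phi_{kk} iteratively:
  phi_{11} = rho(1)
  phi_{kk} = [rho(k) - sum_{j=1..k-1} phi_{k-1,j} rho(k-j)]
            / [1 - sum_{j=1..k-1} phi_{k-1,j} rho(j)],
  phi_{k,j} = phi_{k-1,j} - phi_{kk} phi_{k-1,k-j},  j = 1..k-1.
Step k = 1:
  phi_11 = rho(1) = -0.4681.
Step k = 2:
  phi_22 = [rho(2) - phi_11 rho(1)] / [1 - phi_11 rho(1)] = [0.1894 - (-0.4681)(-0.4681)] / [1 - (-0.4681)(-0.4681)]
         = -0.02971761 / 0.78088239 = -0.038056.
  Update: phi_21 = phi_11 - phi_22 phi_11 = -0.4681 - (-0.038056)(-0.4681) = -0.485914.
Step k = 3:
  phi_33 = [rho(3) - phi_21 rho(2) - phi_22 rho(1)] / [1 - phi_21 rho(1) - phi_22 rho(2)]
    numerator   = -0.2411 - (-0.485914)(0.1894) - (-0.038056)(-0.4681) = -0.16688207
    denominator = 1 - (-0.485914)(-0.4681) - (-0.038056)(0.1894) = 0.77975144
  phi_33 = -0.16688207 / 0.77975144 = -0.214.
Therefore phi_{33} = -0.2140.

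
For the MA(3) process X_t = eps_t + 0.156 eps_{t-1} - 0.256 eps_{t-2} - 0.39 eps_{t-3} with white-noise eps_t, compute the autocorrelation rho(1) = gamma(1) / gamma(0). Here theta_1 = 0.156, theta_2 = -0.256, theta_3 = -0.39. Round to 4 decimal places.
\rho(1) = 0.1738

For an MA(q) process with theta_0 = 1, the autocovariance is
  gamma(k) = sigma^2 * sum_{i=0..q-k} theta_i * theta_{i+k},
and rho(k) = gamma(k) / gamma(0). Sigma^2 cancels.
  numerator   = (1)*(0.156) + (0.156)*(-0.256) + (-0.256)*(-0.39) = 0.215904.
  denominator = (1)^2 + (0.156)^2 + (-0.256)^2 + (-0.39)^2 = 1.241972.
  rho(1) = 0.215904 / 1.241972 = 0.1738.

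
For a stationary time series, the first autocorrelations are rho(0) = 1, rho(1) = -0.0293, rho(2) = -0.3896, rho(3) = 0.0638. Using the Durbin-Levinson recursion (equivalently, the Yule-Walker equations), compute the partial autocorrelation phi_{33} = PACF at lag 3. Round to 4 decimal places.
\phi_{33} = 0.0431

The PACF at lag k is phi_{kk}, the last component of the solution
to the Yule-Walker system G_k phi = r_k where
  (G_k)_{ij} = rho(|i - j|), (r_k)_i = rho(i), i,j = 1..k.
Equivalently, Durbin-Levinson gives phi_{kk} iteratively:
  phi_{11} = rho(1)
  phi_{kk} = [rho(k) - sum_{j=1..k-1} phi_{k-1,j} rho(k-j)]
            / [1 - sum_{j=1..k-1} phi_{k-1,j} rho(j)],
  phi_{k,j} = phi_{k-1,j} - phi_{kk} phi_{k-1,k-j},  j = 1..k-1.
Step k = 1:
  phi_11 = rho(1) = -0.0293.
Step k = 2:
  phi_22 = [rho(2) - phi_11 rho(1)] / [1 - phi_11 rho(1)] = [-0.3896 - (-0.0293)(-0.0293)] / [1 - (-0.0293)(-0.0293)]
         = -0.39045849 / 0.99914151 = -0.390794.
  Update: phi_21 = phi_11 - phi_22 phi_11 = -0.0293 - (-0.390794)(-0.0293) = -0.04075.
Step k = 3:
  phi_33 = [rho(3) - phi_21 rho(2) - phi_22 rho(1)] / [1 - phi_21 rho(1) - phi_22 rho(2)]
    numerator   = 0.0638 - (-0.04075)(-0.3896) - (-0.390794)(-0.0293) = 0.03647343
    denominator = 1 - (-0.04075)(-0.0293) - (-0.390794)(-0.3896) = 0.84655268
  phi_33 = 0.03647343 / 0.84655268 = 0.0431.
Therefore phi_{33} = 0.0431.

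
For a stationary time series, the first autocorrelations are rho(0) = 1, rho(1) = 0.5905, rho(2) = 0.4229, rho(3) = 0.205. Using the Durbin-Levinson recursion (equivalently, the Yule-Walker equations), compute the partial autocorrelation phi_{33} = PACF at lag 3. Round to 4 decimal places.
\phi_{33} = -0.1300

The PACF at lag k is phi_{kk}, the last component of the solution
to the Yule-Walker system G_k phi = r_k where
  (G_k)_{ij} = rho(|i - j|), (r_k)_i = rho(i), i,j = 1..k.
Equivalently, Durbin-Levinson gives phi_{kk} iteratively:
  phi_{11} = rho(1)
  phi_{kk} = [rho(k) - sum_{j=1..k-1} phi_{k-1,j} rho(k-j)]
            / [1 - sum_{j=1..k-1} phi_{k-1,j} rho(j)],
  phi_{k,j} = phi_{k-1,j} - phi_{kk} phi_{k-1,k-j},  j = 1..k-1.
Step k = 1:
  phi_11 = rho(1) = 0.5905.
Step k = 2:
  phi_22 = [rho(2) - phi_11 rho(1)] / [1 - phi_11 rho(1)] = [0.4229 - (0.5905)(0.5905)] / [1 - (0.5905)(0.5905)]
         = 0.07420975 / 0.65130975 = 0.113939.
  Update: phi_21 = phi_11 - phi_22 phi_11 = 0.5905 - (0.113939)(0.5905) = 0.523219.
Step k = 3:
  phi_33 = [rho(3) - phi_21 rho(2) - phi_22 rho(1)] / [1 - phi_21 rho(1) - phi_22 rho(2)]
    numerator   = 0.205 - (0.523219)(0.4229) - (0.113939)(0.5905) = -0.08355039
    denominator = 1 - (0.523219)(0.5905) - (0.113939)(0.4229) = 0.64285435
  phi_33 = -0.08355039 / 0.64285435 = -0.13.
Therefore phi_{33} = -0.1300.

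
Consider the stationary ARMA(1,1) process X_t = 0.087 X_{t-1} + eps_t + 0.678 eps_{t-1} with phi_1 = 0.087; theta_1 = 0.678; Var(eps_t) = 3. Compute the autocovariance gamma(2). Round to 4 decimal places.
\gamma(2) = 0.2131

Multiply the model equation by X_{t-k} and take expectations. With theta_0 = psi_0 = 1 and psi_j the MA(infinity) weights, this gives
  gamma(k) - sum_i phi_i gamma(k-i) = c_k,
  c_k = sigma^2 * sum_{j=k..q} theta_j psi_{j-k}   (c_k = 0 for k > q),
using gamma(-m) = gamma(m).
psi-weights needed (psi_j = theta_j + sum_i phi_i psi_{j-i}):
  psi_1 = theta_1 + phi_1 = 0.678 + (0.087) = 0.765
Right-hand sides:
  c_0 = sigma^2 (1 + theta_1 psi_1) = 3 * (1 + (0.678)(0.765)) = 3 * 1.51867 = 4.55601
  c_1 = sigma^2 theta_1 = 3 * (0.678) = 2.034
  c_2 = 0
Equations for k = 0 and k = 1 (AR order 1):
  gamma(0) = phi_1 gamma(1) + c_0
  gamma(1) = phi_1 gamma(0) + c_1
Substituting the second into the first: gamma(0) (1 - phi_1^2) = c_0 + phi_1 c_1, so
  gamma(0) = (c_0 + phi_1 c_1) / (1 - phi_1^2) = (4.55601 + (0.087)(2.034)) / (1 - (0.087)^2) = 4.732968 / 0.992431 = 4.769065.
  gamma(1) = phi_1 gamma(0) + c_1 = (0.087)(4.769065) + (2.034) = 2.448909.
For k = 2 (> q): gamma(2) = phi_1 gamma(1) = (0.087)(2.448909) = 0.213055.
Therefore gamma(2) = 0.2131 (to 4 decimal places).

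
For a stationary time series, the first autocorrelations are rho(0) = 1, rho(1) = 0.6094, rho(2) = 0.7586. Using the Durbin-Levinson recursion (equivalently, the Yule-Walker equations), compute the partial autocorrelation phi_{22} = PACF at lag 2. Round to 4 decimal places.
\phi_{22} = 0.6160

The PACF at lag k is phi_{kk}, the last component of the solution
to the Yule-Walker system G_k phi = r_k where
  (G_k)_{ij} = rho(|i - j|), (r_k)_i = rho(i), i,j = 1..k.
Equivalently, Durbin-Levinson gives phi_{kk} iteratively:
  phi_{11} = rho(1)
  phi_{kk} = [rho(k) - sum_{j=1..k-1} phi_{k-1,j} rho(k-j)]
            / [1 - sum_{j=1..k-1} phi_{k-1,j} rho(j)],
  phi_{k,j} = phi_{k-1,j} - phi_{kk} phi_{k-1,k-j},  j = 1..k-1.
Step k = 1:
  phi_11 = rho(1) = 0.6094.
Step k = 2:
  phi_22 = [rho(2) - phi_11 rho(1)] / [1 - phi_11 rho(1)] = [0.7586 - (0.6094)(0.6094)] / [1 - (0.6094)(0.6094)]
         = 0.38723164 / 0.62863164 = 0.616.
Therefore phi_{22} = 0.6160.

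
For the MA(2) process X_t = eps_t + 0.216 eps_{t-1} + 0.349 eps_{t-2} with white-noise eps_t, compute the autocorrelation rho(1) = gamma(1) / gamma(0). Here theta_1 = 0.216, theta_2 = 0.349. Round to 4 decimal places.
\rho(1) = 0.2494

For an MA(q) process with theta_0 = 1, the autocovariance is
  gamma(k) = sigma^2 * sum_{i=0..q-k} theta_i * theta_{i+k},
and rho(k) = gamma(k) / gamma(0). Sigma^2 cancels.
  numerator   = (1)*(0.216) + (0.216)*(0.349) = 0.291384.
  denominator = (1)^2 + (0.216)^2 + (0.349)^2 = 1.168457.
  rho(1) = 0.291384 / 1.168457 = 0.2494.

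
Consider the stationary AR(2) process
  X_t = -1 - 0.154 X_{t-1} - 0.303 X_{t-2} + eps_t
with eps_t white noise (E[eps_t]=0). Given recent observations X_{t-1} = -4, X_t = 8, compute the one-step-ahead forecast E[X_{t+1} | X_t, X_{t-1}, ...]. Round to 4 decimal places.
E[X_{t+1} \mid \mathcal F_t] = -1.0200

For an AR(p) model X_t = c + sum_i phi_i X_{t-i} + eps_t, the
one-step-ahead conditional mean is
  E[X_{t+1} | X_t, ...] = c + sum_i phi_i X_{t+1-i}.
Substitute known values:
  E[X_{t+1} | ...] = -1 + (-0.154) * (8) + (-0.303) * (-4)
                   = -1.0200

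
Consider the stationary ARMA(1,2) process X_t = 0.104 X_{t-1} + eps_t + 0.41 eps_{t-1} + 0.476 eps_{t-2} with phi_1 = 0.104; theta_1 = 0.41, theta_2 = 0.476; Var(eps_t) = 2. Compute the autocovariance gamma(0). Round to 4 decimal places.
\gamma(0) = 3.0952

Multiply the model equation by X_{t-k} and take expectations. With theta_0 = psi_0 = 1 and psi_j the MA(infinity) weights, this gives
  gamma(k) - sum_i phi_i gamma(k-i) = c_k,
  c_k = sigma^2 * sum_{j=k..q} theta_j psi_{j-k}   (c_k = 0 for k > q),
using gamma(-m) = gamma(m).
psi-weights needed (psi_j = theta_j + sum_i phi_i psi_{j-i}):
  psi_1 = theta_1 + phi_1 = 0.41 + (0.104) = 0.514
  psi_2 = theta_2 + phi_1 psi_1 = 0.476 + (0.104)(0.514) = 0.529456
Right-hand sides:
  c_0 = sigma^2 (1 + theta_1 psi_1 + theta_2 psi_2) = 2 * (1 + (0.41)(0.514) + (0.476)(0.529456)) = 2 * 1.462761 = 2.925522
  c_1 = sigma^2 (theta_1 + theta_2 psi_1) = 2 * (0.41 + (0.476)(0.514)) = 1.309328
  c_2 = sigma^2 theta_2 = 2 * (0.476) = 0.952
Equations for k = 0 and k = 1 (AR order 1):
  gamma(0) = phi_1 gamma(1) + c_0
  gamma(1) = phi_1 gamma(0) + c_1
Substituting the second into the first: gamma(0) (1 - phi_1^2) = c_0 + phi_1 c_1, so
  gamma(0) = (c_0 + phi_1 c_1) / (1 - phi_1^2) = (2.925522 + (0.104)(1.309328)) / (1 - (0.104)^2) = 3.061692 / 0.989184 = 3.09517.
Therefore gamma(0) = 3.0952 (to 4 decimal places).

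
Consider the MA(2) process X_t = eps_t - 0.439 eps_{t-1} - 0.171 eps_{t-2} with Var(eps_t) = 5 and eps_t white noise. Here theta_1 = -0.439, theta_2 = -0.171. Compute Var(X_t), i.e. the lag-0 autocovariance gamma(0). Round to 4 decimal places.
\gamma(0) = 6.1098

For an MA(q) process X_t = eps_t + sum_i theta_i eps_{t-i} with
Var(eps_t) = sigma^2, the variance is
  gamma(0) = sigma^2 * (1 + sum_i theta_i^2).
  sum_i theta_i^2 = (-0.439)^2 + (-0.171)^2 = 0.192721 + 0.029241 = 0.221962.
  gamma(0) = 5 * (1 + 0.221962) = 5 * 1.221962 = 6.10981, which rounds to 6.1098.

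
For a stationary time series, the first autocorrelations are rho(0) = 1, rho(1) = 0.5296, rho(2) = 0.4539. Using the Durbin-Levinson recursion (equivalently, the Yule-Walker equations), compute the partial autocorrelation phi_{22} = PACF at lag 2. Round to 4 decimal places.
\phi_{22} = 0.2410

The PACF at lag k is phi_{kk}, the last component of the solution
to the Yule-Walker system G_k phi = r_k where
  (G_k)_{ij} = rho(|i - j|), (r_k)_i = rho(i), i,j = 1..k.
Equivalently, Durbin-Levinson gives phi_{kk} iteratively:
  phi_{11} = rho(1)
  phi_{kk} = [rho(k) - sum_{j=1..k-1} phi_{k-1,j} rho(k-j)]
            / [1 - sum_{j=1..k-1} phi_{k-1,j} rho(j)],
  phi_{k,j} = phi_{k-1,j} - phi_{kk} phi_{k-1,k-j},  j = 1..k-1.
Step k = 1:
  phi_11 = rho(1) = 0.5296.
Step k = 2:
  phi_22 = [rho(2) - phi_11 rho(1)] / [1 - phi_11 rho(1)] = [0.4539 - (0.5296)(0.5296)] / [1 - (0.5296)(0.5296)]
         = 0.17342384 / 0.71952384 = 0.241.
Therefore phi_{22} = 0.2410.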